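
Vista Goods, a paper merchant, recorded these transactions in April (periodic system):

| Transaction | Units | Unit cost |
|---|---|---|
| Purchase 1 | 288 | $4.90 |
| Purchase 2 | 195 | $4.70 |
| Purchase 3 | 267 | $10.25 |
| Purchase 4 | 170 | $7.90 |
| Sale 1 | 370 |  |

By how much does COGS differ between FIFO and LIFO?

FIFO COGS: 288 @ $4.90 + 82 @ $4.70 = $1,796.60
LIFO COGS: 170 @ $7.90 + 200 @ $10.25 = $3,393.00
Difference = |$1,796.60 − $3,393.00| = $1,596.40

$1,596.40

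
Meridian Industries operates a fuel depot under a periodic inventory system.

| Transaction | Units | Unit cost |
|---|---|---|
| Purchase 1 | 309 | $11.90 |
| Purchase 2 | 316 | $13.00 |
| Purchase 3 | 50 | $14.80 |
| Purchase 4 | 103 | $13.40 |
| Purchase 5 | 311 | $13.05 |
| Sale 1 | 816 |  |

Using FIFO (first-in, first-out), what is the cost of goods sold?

Sale 1 (816) [FIFO — oldest first]: 309 @ $11.90 + 316 @ $13.00 + 50 @ $14.80 + 103 @ $13.40 + 38 @ $13.05 = $10,401.20
Ending inventory: 273 @ $13.05 = $3,562.65

COGS = $10,401.20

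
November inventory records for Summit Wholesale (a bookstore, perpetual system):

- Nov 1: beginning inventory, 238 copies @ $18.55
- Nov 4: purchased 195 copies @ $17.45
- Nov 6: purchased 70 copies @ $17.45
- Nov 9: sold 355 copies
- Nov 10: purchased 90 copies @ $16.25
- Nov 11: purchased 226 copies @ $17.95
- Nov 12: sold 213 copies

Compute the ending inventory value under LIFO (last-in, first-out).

Ending inventory = $4,441.25

Nov 9, 355 sold [LIFO — newest first]: 70 @ $17.45 + 195 @ $17.45 + 90 @ $18.55 = $6,293.75
Nov 12, 213 sold [LIFO — newest first]: 213 @ $17.95 = $3,823.35
Total COGS = $6,293.75 + $3,823.35 = $10,117.10
Ending inventory: 148 @ $18.55 + 90 @ $16.25 + 13 @ $17.95 = $4,441.25
Check: goods available $14,558.35 = COGS $10,117.10 + ending $4,441.25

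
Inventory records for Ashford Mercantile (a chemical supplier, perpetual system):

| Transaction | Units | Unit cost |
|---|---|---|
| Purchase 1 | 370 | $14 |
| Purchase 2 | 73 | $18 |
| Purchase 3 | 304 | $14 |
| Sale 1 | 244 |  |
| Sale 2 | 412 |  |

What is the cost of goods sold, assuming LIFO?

Sale 1 (244) [LIFO — newest first]: 244 @ $14 = $3,416
Sale 2 (412) [LIFO — newest first]: 60 @ $14 + 73 @ $18 + 279 @ $14 = $6,060
Total COGS = $3,416 + $6,060 = $9,476
Ending inventory: 91 @ $14 = $1,274
Check: goods available $10,750 = COGS $9,476 + ending $1,274

COGS = $9,476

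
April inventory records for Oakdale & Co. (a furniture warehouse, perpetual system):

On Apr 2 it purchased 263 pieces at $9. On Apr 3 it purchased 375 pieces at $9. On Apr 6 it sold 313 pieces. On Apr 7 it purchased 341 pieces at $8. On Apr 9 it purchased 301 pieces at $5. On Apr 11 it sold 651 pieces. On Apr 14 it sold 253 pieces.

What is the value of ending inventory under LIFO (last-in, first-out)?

Apr 6, 313 sold [LIFO — newest first]: 313 @ $9 = $2,817
Apr 11, 651 sold [LIFO — newest first]: 301 @ $5 + 341 @ $8 + 9 @ $9 = $4,314
Apr 14, 253 sold [LIFO — newest first]: 53 @ $9 + 200 @ $9 = $2,277
Total COGS = $2,817 + $4,314 + $2,277 = $9,408
Ending inventory: 63 @ $9 = $567
Check: goods available $9,975 = COGS $9,408 + ending $567

Ending inventory = $567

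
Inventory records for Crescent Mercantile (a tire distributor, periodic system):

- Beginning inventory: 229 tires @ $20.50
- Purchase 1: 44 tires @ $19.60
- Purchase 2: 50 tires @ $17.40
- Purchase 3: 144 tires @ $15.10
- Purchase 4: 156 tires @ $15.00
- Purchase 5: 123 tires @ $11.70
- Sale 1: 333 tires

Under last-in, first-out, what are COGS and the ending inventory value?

Sale 1 (333) [LIFO — newest first]: 123 @ $11.70 + 156 @ $15.00 + 54 @ $15.10 = $4,594.50
Ending inventory: 229 @ $20.50 + 44 @ $19.60 + 50 @ $17.40 + 90 @ $15.10 = $7,785.90

COGS = $4,594.50; ending inventory = $7,785.90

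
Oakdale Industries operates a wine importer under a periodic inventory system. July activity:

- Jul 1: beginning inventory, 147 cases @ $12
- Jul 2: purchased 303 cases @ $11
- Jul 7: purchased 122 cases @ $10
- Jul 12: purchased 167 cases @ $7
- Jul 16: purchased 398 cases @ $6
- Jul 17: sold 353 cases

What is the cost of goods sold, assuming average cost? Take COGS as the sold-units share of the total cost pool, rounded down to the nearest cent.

COGS = $3,065.54

Jul 17, sell 353: 353/1137 × $9,874.00 → $3,065.54
Ending inventory (cost pool remaining) = $6,808.46
Check: goods available $9,874.00 = COGS $3,065.54 + ending $6,808.46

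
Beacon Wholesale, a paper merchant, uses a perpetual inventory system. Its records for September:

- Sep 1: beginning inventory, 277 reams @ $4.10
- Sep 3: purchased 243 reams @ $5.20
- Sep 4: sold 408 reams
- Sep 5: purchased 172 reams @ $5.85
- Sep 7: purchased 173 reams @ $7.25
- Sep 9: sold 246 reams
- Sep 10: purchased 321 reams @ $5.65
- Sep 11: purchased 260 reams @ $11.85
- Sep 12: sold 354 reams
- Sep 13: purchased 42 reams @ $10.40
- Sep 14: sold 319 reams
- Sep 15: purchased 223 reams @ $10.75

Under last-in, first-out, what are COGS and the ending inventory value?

Sep 4, 408 sold [LIFO — newest first]: 243 @ $5.20 + 165 @ $4.10 = $1,940.10
Sep 9, 246 sold [LIFO — newest first]: 173 @ $7.25 + 73 @ $5.85 = $1,681.30
Sep 12, 354 sold [LIFO — newest first]: 260 @ $11.85 + 94 @ $5.65 = $3,612.10
Sep 14, 319 sold [LIFO — newest first]: 42 @ $10.40 + 227 @ $5.65 + 50 @ $5.85 = $2,011.85
Total COGS = $1,940.10 + $1,681.30 + $3,612.10 + $2,011.85 = $9,245.35
Ending inventory: 112 @ $4.10 + 49 @ $5.85 + 223 @ $10.75 = $3,143.10

COGS = $9,245.35; ending inventory = $3,143.10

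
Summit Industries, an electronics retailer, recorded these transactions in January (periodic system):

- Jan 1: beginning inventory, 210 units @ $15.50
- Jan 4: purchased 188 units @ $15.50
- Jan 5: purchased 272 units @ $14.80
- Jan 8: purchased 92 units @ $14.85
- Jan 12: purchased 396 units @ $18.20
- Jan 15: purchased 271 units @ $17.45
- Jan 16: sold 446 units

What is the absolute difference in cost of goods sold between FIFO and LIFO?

$1,034.55

FIFO COGS: 210 @ $15.50 + 188 @ $15.50 + 48 @ $14.80 = $6,879.40
LIFO COGS: 271 @ $17.45 + 175 @ $18.20 = $7,913.95
Difference = |$6,879.40 − $7,913.95| = $1,034.55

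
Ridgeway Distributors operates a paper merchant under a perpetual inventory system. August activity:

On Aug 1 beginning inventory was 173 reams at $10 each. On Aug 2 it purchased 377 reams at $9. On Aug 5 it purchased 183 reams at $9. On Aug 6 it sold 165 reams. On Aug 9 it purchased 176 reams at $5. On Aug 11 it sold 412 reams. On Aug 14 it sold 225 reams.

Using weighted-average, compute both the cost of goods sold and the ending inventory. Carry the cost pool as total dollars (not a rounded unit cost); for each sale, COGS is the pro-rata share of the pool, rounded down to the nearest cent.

COGS = $6,768.96; ending inventory = $881.04

After Aug 1: 173 on hand, pool $1,730.00 (≈ $10.0000 each)
After Aug 2: 550 on hand, pool $5,123.00 (≈ $9.3145 each)
After Aug 5: 733 on hand, pool $6,770.00 (≈ $9.2360 each)
Aug 6, sell 165: 165/733 × $6,770.00 → $1,523.94
After Aug 9: 744 on hand, pool $6,126.06 (≈ $8.2340 each)
Aug 11, sell 412: 412/744 × $6,126.06 → $3,392.38
Aug 14, sell 225: 225/332 × $2,733.68 → $1,852.64
Total COGS = $1,523.94 + $3,392.38 + $1,852.64 = $6,768.96
Ending inventory (cost pool remaining) = $881.04
Check: goods available $7,650.00 = COGS $6,768.96 + ending $881.04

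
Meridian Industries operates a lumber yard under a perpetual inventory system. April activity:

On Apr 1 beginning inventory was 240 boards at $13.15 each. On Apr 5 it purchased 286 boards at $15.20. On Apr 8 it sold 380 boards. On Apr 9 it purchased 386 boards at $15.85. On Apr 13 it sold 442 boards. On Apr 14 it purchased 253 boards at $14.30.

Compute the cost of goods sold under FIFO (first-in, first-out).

Apr 8, 380 sold [FIFO — oldest first]: 240 @ $13.15 + 140 @ $15.20 = $5,284.00
Apr 13, 442 sold [FIFO — oldest first]: 146 @ $15.20 + 296 @ $15.85 = $6,910.80
Total COGS = $5,284.00 + $6,910.80 = $12,194.80
Ending inventory: 90 @ $15.85 + 253 @ $14.30 = $5,044.40
Check: goods available $17,239.20 = COGS $12,194.80 + ending $5,044.40

COGS = $12,194.80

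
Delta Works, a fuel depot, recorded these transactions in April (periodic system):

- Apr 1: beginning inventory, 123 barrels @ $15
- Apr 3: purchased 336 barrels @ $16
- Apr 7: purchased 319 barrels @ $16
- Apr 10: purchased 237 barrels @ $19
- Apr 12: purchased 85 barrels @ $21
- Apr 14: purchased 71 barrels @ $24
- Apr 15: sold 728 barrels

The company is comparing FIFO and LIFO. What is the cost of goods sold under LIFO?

FIFO COGS: 123 @ $15 + 336 @ $16 + 269 @ $16 = $11,525
LIFO COGS: 71 @ $24 + 85 @ $21 + 237 @ $19 + 319 @ $16 + 16 @ $16 = $13,352

COGS = $13,352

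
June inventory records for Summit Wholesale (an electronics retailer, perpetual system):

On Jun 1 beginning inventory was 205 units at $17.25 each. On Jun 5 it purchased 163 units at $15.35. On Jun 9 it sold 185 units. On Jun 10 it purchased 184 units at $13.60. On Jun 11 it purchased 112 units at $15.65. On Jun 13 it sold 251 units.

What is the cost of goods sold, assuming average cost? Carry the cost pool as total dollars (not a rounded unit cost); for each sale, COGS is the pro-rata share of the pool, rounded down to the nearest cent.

After Jun 1: 205 on hand, pool $3,536.25 (≈ $17.2500 each)
After Jun 5: 368 on hand, pool $6,038.30 (≈ $16.4084 each)
Jun 9, sell 185: 185/368 × $6,038.30 → $3,035.55
After Jun 10: 367 on hand, pool $5,505.15 (≈ $15.0004 each)
After Jun 11: 479 on hand, pool $7,257.95 (≈ $15.1523 each)
Jun 13, sell 251: 251/479 × $7,257.95 → $3,803.22
Total COGS = $3,035.55 + $3,803.22 = $6,838.77
Ending inventory (cost pool remaining) = $3,454.73
Check: goods available $10,293.50 = COGS $6,838.77 + ending $3,454.73

COGS = $6,838.77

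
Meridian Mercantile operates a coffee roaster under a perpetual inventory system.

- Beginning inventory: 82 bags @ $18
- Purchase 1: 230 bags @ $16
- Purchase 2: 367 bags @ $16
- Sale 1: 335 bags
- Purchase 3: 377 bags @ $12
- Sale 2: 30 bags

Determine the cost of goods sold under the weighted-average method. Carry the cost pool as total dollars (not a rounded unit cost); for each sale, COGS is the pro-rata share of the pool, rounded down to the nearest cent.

After Beginning: 82 on hand, pool $1,476.00 (≈ $18.0000 each)
After Purchase 1: 312 on hand, pool $5,156.00 (≈ $16.5256 each)
After Purchase 2: 679 on hand, pool $11,028.00 (≈ $16.2415 each)
Sale 1, sell 335: 335/679 × $11,028.00 → $5,440.91
After Purchase 3: 721 on hand, pool $10,111.09 (≈ $14.0237 each)
Sale 2, sell 30: 30/721 × $10,111.09 → $420.71
Total COGS = $5,440.91 + $420.71 = $5,861.62
Ending inventory (cost pool remaining) = $9,690.38

COGS = $5,861.62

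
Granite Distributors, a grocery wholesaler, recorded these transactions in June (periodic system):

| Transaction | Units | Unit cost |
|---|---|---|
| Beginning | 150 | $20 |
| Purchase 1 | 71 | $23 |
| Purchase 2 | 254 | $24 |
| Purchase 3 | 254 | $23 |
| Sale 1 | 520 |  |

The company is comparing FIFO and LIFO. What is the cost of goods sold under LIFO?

COGS = $12,214

FIFO COGS: 150 @ $20 + 71 @ $23 + 254 @ $24 + 45 @ $23 = $11,764
LIFO COGS: 254 @ $23 + 254 @ $24 + 12 @ $23 = $12,214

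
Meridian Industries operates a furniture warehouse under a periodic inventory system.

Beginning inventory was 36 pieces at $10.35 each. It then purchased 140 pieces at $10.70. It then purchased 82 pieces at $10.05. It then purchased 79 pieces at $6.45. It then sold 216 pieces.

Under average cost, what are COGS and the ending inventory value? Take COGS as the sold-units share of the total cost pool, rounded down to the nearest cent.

COGS = $2,053.76; ending inventory = $1,150.49

Sale 1, sell 216: 216/337 × $3,204.25 → $2,053.76
Ending inventory (cost pool remaining) = $1,150.49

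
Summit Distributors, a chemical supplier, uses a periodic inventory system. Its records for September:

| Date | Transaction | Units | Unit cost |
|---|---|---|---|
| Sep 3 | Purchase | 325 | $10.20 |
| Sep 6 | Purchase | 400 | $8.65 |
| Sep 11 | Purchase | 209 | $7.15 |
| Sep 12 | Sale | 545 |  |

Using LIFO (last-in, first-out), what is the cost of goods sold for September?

Sep 12, 545 sold [LIFO — newest first]: 209 @ $7.15 + 336 @ $8.65 = $4,400.75
Ending inventory: 325 @ $10.20 + 64 @ $8.65 = $3,868.60

COGS = $4,400.75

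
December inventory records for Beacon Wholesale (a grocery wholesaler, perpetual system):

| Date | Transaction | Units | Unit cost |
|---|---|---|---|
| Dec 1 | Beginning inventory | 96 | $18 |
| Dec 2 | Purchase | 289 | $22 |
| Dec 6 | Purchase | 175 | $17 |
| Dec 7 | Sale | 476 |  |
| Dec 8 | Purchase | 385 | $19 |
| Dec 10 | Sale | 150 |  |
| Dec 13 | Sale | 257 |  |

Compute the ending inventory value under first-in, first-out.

Dec 7, 476 sold [FIFO — oldest first]: 96 @ $18 + 289 @ $22 + 91 @ $17 = $9,633
Dec 10, 150 sold [FIFO — oldest first]: 84 @ $17 + 66 @ $19 = $2,682
Dec 13, 257 sold [FIFO — oldest first]: 257 @ $19 = $4,883
Total COGS = $9,633 + $2,682 + $4,883 = $17,198
Ending inventory: 62 @ $19 = $1,178

Ending inventory = $1,178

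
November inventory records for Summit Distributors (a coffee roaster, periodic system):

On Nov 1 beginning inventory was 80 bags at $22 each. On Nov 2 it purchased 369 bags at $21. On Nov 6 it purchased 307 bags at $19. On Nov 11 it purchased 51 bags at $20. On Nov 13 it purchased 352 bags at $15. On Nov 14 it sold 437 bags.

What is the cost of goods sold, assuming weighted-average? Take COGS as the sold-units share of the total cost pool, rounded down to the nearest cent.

COGS = $8,160.09

Nov 14, sell 437: 437/1159 × $21,642.00 → $8,160.09
Ending inventory (cost pool remaining) = $13,481.91
Check: goods available $21,642.00 = COGS $8,160.09 + ending $13,481.91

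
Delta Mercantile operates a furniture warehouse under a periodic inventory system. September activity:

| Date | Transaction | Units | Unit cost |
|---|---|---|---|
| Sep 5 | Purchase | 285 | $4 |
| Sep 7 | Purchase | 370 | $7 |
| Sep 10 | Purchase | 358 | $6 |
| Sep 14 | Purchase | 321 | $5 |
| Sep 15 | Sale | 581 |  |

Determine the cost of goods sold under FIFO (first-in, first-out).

COGS = $3,212

Sep 15, 581 sold [FIFO — oldest first]: 285 @ $4 + 296 @ $7 = $3,212
Ending inventory: 74 @ $7 + 358 @ $6 + 321 @ $5 = $4,271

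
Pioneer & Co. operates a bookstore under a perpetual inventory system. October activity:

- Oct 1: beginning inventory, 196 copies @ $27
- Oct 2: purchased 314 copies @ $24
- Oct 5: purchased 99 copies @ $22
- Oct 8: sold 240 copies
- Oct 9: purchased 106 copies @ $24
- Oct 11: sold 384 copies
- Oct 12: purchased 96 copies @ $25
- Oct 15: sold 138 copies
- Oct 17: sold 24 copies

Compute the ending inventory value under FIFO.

Ending inventory = $625

Oct 8, 240 sold [FIFO — oldest first]: 196 @ $27 + 44 @ $24 = $6,348
Oct 11, 384 sold [FIFO — oldest first]: 270 @ $24 + 99 @ $22 + 15 @ $24 = $9,018
Oct 15, 138 sold [FIFO — oldest first]: 91 @ $24 + 47 @ $25 = $3,359
Oct 17, 24 sold [FIFO — oldest first]: 24 @ $25 = $600
Total COGS = $6,348 + $9,018 + $3,359 + $600 = $19,325
Ending inventory: 25 @ $25 = $625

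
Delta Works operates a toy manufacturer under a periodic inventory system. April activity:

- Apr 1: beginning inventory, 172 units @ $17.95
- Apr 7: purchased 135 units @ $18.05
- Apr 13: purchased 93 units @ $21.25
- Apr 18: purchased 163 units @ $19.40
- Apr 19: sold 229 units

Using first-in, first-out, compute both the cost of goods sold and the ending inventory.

COGS = $4,116.25; ending inventory = $6,546.35

Apr 19, 229 sold [FIFO — oldest first]: 172 @ $17.95 + 57 @ $18.05 = $4,116.25
Ending inventory: 78 @ $18.05 + 93 @ $21.25 + 163 @ $19.40 = $6,546.35
Check: goods available $10,662.60 = COGS $4,116.25 + ending $6,546.35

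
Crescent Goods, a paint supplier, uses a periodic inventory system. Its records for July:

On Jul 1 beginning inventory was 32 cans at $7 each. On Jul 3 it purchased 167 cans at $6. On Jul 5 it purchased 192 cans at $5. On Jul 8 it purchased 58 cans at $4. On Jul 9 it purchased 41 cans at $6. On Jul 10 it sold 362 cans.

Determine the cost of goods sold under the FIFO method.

COGS = $2,041

Jul 10, 362 sold [FIFO — oldest first]: 32 @ $7 + 167 @ $6 + 163 @ $5 = $2,041
Ending inventory: 29 @ $5 + 58 @ $4 + 41 @ $6 = $623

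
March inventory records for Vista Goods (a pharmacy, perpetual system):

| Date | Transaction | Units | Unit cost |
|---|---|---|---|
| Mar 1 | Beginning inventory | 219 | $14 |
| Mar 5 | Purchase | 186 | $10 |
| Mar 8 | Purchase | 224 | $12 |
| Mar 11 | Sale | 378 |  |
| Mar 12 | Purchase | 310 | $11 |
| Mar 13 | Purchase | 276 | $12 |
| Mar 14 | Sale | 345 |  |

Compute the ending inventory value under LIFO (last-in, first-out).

Mar 11, 378 sold [LIFO — newest first]: 224 @ $12 + 154 @ $10 = $4,228
Mar 14, 345 sold [LIFO — newest first]: 276 @ $12 + 69 @ $11 = $4,071
Total COGS = $4,228 + $4,071 = $8,299
Ending inventory: 219 @ $14 + 32 @ $10 + 241 @ $11 = $6,037

Ending inventory = $6,037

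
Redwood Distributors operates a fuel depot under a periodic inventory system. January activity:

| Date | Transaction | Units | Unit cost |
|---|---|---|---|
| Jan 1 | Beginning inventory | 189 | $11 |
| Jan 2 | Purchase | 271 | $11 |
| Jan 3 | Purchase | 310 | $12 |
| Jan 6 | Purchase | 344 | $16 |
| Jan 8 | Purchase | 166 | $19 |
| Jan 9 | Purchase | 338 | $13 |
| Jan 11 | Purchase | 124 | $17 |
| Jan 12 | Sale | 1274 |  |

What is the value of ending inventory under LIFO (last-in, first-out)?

Jan 12, 1274 sold [LIFO — newest first]: 124 @ $17 + 338 @ $13 + 166 @ $19 + 344 @ $16 + 302 @ $12 = $18,784
Ending inventory: 189 @ $11 + 271 @ $11 + 8 @ $12 = $5,156
Check: goods available $23,940 = COGS $18,784 + ending $5,156

Ending inventory = $5,156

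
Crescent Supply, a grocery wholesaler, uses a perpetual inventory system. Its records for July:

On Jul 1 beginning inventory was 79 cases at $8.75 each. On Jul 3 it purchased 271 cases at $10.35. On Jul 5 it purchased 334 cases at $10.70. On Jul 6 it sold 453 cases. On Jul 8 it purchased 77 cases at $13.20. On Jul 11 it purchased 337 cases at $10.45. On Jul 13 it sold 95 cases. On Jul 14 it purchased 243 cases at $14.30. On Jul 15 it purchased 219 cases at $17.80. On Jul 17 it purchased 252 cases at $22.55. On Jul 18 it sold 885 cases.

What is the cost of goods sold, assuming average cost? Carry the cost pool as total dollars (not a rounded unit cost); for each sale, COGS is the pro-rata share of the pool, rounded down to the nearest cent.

After Jul 1: 79 on hand, pool $691.25 (≈ $8.7500 each)
After Jul 3: 350 on hand, pool $3,496.10 (≈ $9.9889 each)
After Jul 5: 684 on hand, pool $7,069.90 (≈ $10.3361 each)
Jul 6, sell 453: 453/684 × $7,069.90 → $4,682.25
After Jul 8: 308 on hand, pool $3,404.05 (≈ $11.0521 each)
After Jul 11: 645 on hand, pool $6,925.70 (≈ $10.7375 each)
Jul 13, sell 95: 95/645 × $6,925.70 → $1,020.06
After Jul 14: 793 on hand, pool $9,380.54 (≈ $11.8292 each)
After Jul 15: 1012 on hand, pool $13,278.74 (≈ $13.1213 each)
After Jul 17: 1264 on hand, pool $18,961.34 (≈ $15.0011 each)
Jul 18, sell 885: 885/1264 × $18,961.34 → $13,275.93
Total COGS = $4,682.25 + $1,020.06 + $13,275.93 = $18,978.24
Ending inventory (cost pool remaining) = $5,685.41
Check: goods available $24,663.65 = COGS $18,978.24 + ending $5,685.41

COGS = $18,978.24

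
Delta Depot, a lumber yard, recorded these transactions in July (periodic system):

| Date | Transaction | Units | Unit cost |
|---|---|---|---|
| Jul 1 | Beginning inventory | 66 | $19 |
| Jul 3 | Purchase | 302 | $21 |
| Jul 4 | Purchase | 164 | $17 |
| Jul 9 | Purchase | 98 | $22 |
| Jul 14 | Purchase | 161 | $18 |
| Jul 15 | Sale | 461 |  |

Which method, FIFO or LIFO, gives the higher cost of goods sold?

FIFO

FIFO COGS: 66 @ $19 + 302 @ $21 + 93 @ $17 = $9,177
LIFO COGS: 161 @ $18 + 98 @ $22 + 164 @ $17 + 38 @ $21 = $8,640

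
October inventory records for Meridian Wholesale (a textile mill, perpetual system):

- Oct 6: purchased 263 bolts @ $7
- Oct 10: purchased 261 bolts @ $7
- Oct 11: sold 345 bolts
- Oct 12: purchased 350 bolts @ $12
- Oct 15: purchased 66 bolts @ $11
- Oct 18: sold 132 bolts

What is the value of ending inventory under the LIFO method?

Ending inventory = $4,661

Oct 11, 345 sold [LIFO — newest first]: 261 @ $7 + 84 @ $7 = $2,415
Oct 18, 132 sold [LIFO — newest first]: 66 @ $11 + 66 @ $12 = $1,518
Total COGS = $2,415 + $1,518 = $3,933
Ending inventory: 179 @ $7 + 284 @ $12 = $4,661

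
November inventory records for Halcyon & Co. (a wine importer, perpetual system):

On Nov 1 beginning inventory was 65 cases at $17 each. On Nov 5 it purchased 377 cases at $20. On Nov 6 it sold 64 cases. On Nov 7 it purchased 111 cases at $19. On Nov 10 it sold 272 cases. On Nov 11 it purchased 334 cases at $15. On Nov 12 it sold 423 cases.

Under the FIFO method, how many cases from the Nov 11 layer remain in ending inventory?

Nov 6, 64 sold [FIFO — oldest first]: 64 @ $17 = $1,088
Nov 10, 272 sold [FIFO — oldest first]: 1 @ $17 + 271 @ $20 = $5,437
Nov 12, 423 sold [FIFO — oldest first]: 106 @ $20 + 111 @ $19 + 206 @ $15 = $7,319
Total COGS = $1,088 + $5,437 + $7,319 = $13,844
Ending inventory: 128 @ $15 = $1,920
Check: goods available $15,764 = COGS $13,844 + ending $1,920

128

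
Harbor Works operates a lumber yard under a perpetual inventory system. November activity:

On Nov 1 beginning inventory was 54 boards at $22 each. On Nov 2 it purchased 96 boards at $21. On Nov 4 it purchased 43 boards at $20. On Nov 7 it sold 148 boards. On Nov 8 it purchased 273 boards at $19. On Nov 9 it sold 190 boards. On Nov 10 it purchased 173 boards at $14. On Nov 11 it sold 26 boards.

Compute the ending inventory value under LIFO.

Ending inventory = $4,625

Nov 7, 148 sold [LIFO — newest first]: 43 @ $20 + 96 @ $21 + 9 @ $22 = $3,074
Nov 9, 190 sold [LIFO — newest first]: 190 @ $19 = $3,610
Nov 11, 26 sold [LIFO — newest first]: 26 @ $14 = $364
Total COGS = $3,074 + $3,610 + $364 = $7,048
Ending inventory: 45 @ $22 + 83 @ $19 + 147 @ $14 = $4,625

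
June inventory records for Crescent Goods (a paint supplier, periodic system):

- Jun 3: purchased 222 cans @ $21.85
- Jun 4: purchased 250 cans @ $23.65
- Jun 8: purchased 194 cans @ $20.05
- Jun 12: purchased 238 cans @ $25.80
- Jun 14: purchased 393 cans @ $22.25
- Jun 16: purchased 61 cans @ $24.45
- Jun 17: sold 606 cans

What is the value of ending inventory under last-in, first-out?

Jun 17, 606 sold [LIFO — newest first]: 61 @ $24.45 + 393 @ $22.25 + 152 @ $25.80 = $14,157.30
Ending inventory: 222 @ $21.85 + 250 @ $23.65 + 194 @ $20.05 + 86 @ $25.80 = $16,871.70
Check: goods available $31,029.00 = COGS $14,157.30 + ending $16,871.70

Ending inventory = $16,871.70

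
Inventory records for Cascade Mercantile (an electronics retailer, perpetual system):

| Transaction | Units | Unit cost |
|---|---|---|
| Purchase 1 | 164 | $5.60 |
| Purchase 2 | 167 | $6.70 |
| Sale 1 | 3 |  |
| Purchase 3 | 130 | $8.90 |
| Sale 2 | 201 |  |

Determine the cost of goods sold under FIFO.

COGS = $1,186.40

Sale 1 (3) [FIFO — oldest first]: 3 @ $5.60 = $16.80
Sale 2 (201) [FIFO — oldest first]: 161 @ $5.60 + 40 @ $6.70 = $1,169.60
Total COGS = $16.80 + $1,169.60 = $1,186.40
Ending inventory: 127 @ $6.70 + 130 @ $8.90 = $2,007.90
Check: goods available $3,194.30 = COGS $1,186.40 + ending $2,007.90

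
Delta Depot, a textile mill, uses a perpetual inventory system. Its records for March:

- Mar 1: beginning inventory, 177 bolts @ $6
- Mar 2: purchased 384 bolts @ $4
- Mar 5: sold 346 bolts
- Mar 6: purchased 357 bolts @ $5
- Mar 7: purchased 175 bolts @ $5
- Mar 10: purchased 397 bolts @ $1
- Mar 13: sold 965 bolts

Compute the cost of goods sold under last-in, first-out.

Mar 5, 346 sold [LIFO — newest first]: 346 @ $4 = $1,384
Mar 13, 965 sold [LIFO — newest first]: 397 @ $1 + 175 @ $5 + 357 @ $5 + 36 @ $4 = $3,201
Total COGS = $1,384 + $3,201 = $4,585
Ending inventory: 177 @ $6 + 2 @ $4 = $1,070
Check: goods available $5,655 = COGS $4,585 + ending $1,070

COGS = $4,585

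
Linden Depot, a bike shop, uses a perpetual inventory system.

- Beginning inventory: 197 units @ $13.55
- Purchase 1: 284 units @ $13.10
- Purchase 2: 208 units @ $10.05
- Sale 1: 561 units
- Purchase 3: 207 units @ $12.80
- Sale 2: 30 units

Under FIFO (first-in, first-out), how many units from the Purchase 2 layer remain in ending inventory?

Sale 1 (561) [FIFO — oldest first]: 197 @ $13.55 + 284 @ $13.10 + 80 @ $10.05 = $7,193.75
Sale 2 (30) [FIFO — oldest first]: 30 @ $10.05 = $301.50
Total COGS = $7,193.75 + $301.50 = $7,495.25
Ending inventory: 98 @ $10.05 + 207 @ $12.80 = $3,634.50

98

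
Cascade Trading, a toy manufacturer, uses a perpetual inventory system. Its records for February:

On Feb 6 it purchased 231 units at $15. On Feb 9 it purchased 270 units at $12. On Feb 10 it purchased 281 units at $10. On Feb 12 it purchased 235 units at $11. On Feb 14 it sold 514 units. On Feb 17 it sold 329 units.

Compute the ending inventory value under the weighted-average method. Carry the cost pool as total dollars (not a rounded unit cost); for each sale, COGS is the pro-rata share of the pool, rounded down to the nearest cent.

After Feb 6: 231 on hand, pool $3,465.00 (≈ $15.0000 each)
After Feb 9: 501 on hand, pool $6,705.00 (≈ $13.3832 each)
After Feb 10: 782 on hand, pool $9,515.00 (≈ $12.1675 each)
After Feb 12: 1017 on hand, pool $12,100.00 (≈ $11.8977 each)
Feb 14, sell 514: 514/1017 × $12,100.00 → $6,115.43
Feb 17, sell 329: 329/503 × $5,984.57 → $3,914.36
Total COGS = $6,115.43 + $3,914.36 = $10,029.79
Ending inventory (cost pool remaining) = $2,070.21

Ending inventory = $2,070.21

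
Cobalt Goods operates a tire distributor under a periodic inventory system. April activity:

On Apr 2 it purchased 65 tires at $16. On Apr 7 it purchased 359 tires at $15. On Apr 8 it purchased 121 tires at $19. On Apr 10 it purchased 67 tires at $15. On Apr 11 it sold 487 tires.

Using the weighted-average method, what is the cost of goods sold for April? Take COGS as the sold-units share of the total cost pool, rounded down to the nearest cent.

Apr 11, sell 487: 487/612 × $9,729.00 → $7,741.86
Ending inventory (cost pool remaining) = $1,987.14
Check: goods available $9,729.00 = COGS $7,741.86 + ending $1,987.14

COGS = $7,741.86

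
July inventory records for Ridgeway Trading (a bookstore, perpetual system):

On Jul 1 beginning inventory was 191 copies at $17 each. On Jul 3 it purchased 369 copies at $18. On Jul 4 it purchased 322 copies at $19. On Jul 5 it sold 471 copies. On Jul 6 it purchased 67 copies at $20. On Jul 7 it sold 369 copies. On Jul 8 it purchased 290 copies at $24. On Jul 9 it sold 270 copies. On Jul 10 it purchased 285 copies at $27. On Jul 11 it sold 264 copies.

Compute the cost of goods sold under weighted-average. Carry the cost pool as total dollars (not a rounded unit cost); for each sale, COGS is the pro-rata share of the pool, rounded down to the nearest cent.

After Jul 1: 191 on hand, pool $3,247.00 (≈ $17.0000 each)
After Jul 3: 560 on hand, pool $9,889.00 (≈ $17.6589 each)
After Jul 4: 882 on hand, pool $16,007.00 (≈ $18.1485 each)
Jul 5, sell 471: 471/882 × $16,007.00 → $8,547.95
After Jul 6: 478 on hand, pool $8,799.05 (≈ $18.4081 each)
Jul 7, sell 369: 369/478 × $8,799.05 → $6,792.57
After Jul 8: 399 on hand, pool $8,966.48 (≈ $22.4724 each)
Jul 9, sell 270: 270/399 × $8,966.48 → $6,067.54
After Jul 10: 414 on hand, pool $10,593.94 (≈ $25.5892 each)
Jul 11, sell 264: 264/414 × $10,593.94 → $6,755.55
Total COGS = $8,547.95 + $6,792.57 + $6,067.54 + $6,755.55 = $28,163.61
Ending inventory (cost pool remaining) = $3,838.39
Check: goods available $32,002.00 = COGS $28,163.61 + ending $3,838.39

COGS = $28,163.61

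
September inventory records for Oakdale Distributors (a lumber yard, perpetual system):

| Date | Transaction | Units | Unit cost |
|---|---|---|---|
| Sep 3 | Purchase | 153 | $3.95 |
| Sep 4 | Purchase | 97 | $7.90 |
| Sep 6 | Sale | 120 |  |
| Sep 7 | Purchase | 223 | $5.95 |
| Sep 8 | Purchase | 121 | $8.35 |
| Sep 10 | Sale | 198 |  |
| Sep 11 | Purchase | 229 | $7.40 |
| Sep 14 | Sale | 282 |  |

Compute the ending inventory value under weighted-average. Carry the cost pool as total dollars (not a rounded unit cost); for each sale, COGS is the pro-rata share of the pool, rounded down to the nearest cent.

Ending inventory = $1,532.53

After Sep 3: 153 on hand, pool $604.35 (≈ $3.9500 each)
After Sep 4: 250 on hand, pool $1,370.65 (≈ $5.4826 each)
Sep 6, sell 120: 120/250 × $1,370.65 → $657.91
After Sep 7: 353 on hand, pool $2,039.59 (≈ $5.7779 each)
After Sep 8: 474 on hand, pool $3,049.94 (≈ $6.4345 each)
Sep 10, sell 198: 198/474 × $3,049.94 → $1,274.02
After Sep 11: 505 on hand, pool $3,470.52 (≈ $6.8723 each)
Sep 14, sell 282: 282/505 × $3,470.52 → $1,937.99
Total COGS = $657.91 + $1,274.02 + $1,937.99 = $3,869.92
Ending inventory (cost pool remaining) = $1,532.53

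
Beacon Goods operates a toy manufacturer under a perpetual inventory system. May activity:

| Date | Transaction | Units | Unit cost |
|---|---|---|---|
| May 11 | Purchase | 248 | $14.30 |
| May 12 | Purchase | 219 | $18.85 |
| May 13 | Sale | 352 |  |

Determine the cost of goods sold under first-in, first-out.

May 13, 352 sold [FIFO — oldest first]: 248 @ $14.30 + 104 @ $18.85 = $5,506.80
Ending inventory: 115 @ $18.85 = $2,167.75

COGS = $5,506.80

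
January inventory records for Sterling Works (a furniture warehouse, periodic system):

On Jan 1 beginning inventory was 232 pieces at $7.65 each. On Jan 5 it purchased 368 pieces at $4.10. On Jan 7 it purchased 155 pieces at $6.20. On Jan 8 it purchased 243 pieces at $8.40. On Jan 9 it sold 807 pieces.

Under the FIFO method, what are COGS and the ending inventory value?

Jan 9, 807 sold [FIFO — oldest first]: 232 @ $7.65 + 368 @ $4.10 + 155 @ $6.20 + 52 @ $8.40 = $4,681.40
Ending inventory: 191 @ $8.40 = $1,604.40
Check: goods available $6,285.80 = COGS $4,681.40 + ending $1,604.40

COGS = $4,681.40; ending inventory = $1,604.40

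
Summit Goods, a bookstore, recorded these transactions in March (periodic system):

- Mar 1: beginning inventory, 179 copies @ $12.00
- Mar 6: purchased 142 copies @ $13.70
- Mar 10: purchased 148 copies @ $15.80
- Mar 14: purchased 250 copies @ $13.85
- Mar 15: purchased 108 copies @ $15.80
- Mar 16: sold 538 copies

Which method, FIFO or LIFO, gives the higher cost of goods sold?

FIFO COGS: 179 @ $12.00 + 142 @ $13.70 + 148 @ $15.80 + 69 @ $13.85 = $7,387.45
LIFO COGS: 108 @ $15.80 + 250 @ $13.85 + 148 @ $15.80 + 32 @ $13.70 = $7,945.70

LIFO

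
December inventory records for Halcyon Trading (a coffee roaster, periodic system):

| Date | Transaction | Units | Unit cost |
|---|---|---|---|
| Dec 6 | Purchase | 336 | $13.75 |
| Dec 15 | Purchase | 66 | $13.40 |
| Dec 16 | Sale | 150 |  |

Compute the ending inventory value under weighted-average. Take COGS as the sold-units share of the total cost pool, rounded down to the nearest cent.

Dec 16, sell 150: 150/402 × $5,504.40 → $2,053.88
Ending inventory (cost pool remaining) = $3,450.52

Ending inventory = $3,450.52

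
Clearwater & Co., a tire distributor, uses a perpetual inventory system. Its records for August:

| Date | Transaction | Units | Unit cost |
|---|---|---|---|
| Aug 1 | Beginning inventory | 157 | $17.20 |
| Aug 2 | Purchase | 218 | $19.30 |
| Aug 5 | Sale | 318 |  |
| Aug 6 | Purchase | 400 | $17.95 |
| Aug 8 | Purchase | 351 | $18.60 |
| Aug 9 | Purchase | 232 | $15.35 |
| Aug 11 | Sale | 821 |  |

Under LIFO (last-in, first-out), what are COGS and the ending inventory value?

COGS = $20,289.30; ending inventory = $3,888.30

Aug 5, 318 sold [LIFO — newest first]: 218 @ $19.30 + 100 @ $17.20 = $5,927.40
Aug 11, 821 sold [LIFO — newest first]: 232 @ $15.35 + 351 @ $18.60 + 238 @ $17.95 = $14,361.90
Total COGS = $5,927.40 + $14,361.90 = $20,289.30
Ending inventory: 57 @ $17.20 + 162 @ $17.95 = $3,888.30
Check: goods available $24,177.60 = COGS $20,289.30 + ending $3,888.30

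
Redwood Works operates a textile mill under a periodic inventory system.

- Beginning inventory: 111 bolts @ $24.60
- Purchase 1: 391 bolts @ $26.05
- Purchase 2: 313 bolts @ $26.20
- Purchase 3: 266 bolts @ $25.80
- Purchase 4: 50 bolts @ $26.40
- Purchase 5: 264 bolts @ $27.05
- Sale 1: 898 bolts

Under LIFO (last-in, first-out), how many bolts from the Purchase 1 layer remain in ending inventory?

Sale 1 (898) [LIFO — newest first]: 264 @ $27.05 + 50 @ $26.40 + 266 @ $25.80 + 313 @ $26.20 + 5 @ $26.05 = $23,654.85
Ending inventory: 111 @ $24.60 + 386 @ $26.05 = $12,785.90

386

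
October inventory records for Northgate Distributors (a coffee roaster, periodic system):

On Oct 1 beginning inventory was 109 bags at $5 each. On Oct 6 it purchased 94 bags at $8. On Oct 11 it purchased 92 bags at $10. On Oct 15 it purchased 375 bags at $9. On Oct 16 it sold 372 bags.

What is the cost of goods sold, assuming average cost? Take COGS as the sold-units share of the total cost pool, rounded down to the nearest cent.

Oct 16, sell 372: 372/670 × $5,592.00 → $3,104.81
Ending inventory (cost pool remaining) = $2,487.19
Check: goods available $5,592.00 = COGS $3,104.81 + ending $2,487.19

COGS = $3,104.81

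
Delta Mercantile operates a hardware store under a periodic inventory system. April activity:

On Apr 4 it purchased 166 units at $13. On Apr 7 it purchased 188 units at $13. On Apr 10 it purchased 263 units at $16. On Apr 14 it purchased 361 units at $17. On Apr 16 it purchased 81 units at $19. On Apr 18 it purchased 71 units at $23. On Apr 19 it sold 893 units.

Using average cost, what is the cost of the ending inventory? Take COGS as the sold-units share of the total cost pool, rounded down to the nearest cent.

Apr 19, sell 893: 893/1130 × $18,119.00 → $14,318.82
Ending inventory (cost pool remaining) = $3,800.18

Ending inventory = $3,800.18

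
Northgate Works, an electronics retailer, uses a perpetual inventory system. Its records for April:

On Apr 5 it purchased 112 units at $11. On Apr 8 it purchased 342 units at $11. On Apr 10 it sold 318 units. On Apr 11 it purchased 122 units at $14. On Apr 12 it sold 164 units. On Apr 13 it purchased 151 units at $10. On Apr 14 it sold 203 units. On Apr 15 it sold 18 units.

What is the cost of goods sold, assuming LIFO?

COGS = $7,948

Apr 10, 318 sold [LIFO — newest first]: 318 @ $11 = $3,498
Apr 12, 164 sold [LIFO — newest first]: 122 @ $14 + 24 @ $11 + 18 @ $11 = $2,170
Apr 14, 203 sold [LIFO — newest first]: 151 @ $10 + 52 @ $11 = $2,082
Apr 15, 18 sold [LIFO — newest first]: 18 @ $11 = $198
Total COGS = $3,498 + $2,170 + $2,082 + $198 = $7,948
Ending inventory: 24 @ $11 = $264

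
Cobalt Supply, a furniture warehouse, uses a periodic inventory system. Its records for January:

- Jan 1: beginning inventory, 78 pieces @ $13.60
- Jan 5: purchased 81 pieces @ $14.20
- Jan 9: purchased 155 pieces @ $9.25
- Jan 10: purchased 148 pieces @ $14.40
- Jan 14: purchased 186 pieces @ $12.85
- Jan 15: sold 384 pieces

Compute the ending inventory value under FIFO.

Ending inventory = $3,513.30

Jan 15, 384 sold [FIFO — oldest first]: 78 @ $13.60 + 81 @ $14.20 + 155 @ $9.25 + 70 @ $14.40 = $4,652.75
Ending inventory: 78 @ $14.40 + 186 @ $12.85 = $3,513.30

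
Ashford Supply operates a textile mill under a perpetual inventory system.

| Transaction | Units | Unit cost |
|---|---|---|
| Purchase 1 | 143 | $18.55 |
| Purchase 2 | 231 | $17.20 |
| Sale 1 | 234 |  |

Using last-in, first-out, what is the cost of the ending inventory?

Sale 1 (234) [LIFO — newest first]: 231 @ $17.20 + 3 @ $18.55 = $4,028.85
Ending inventory: 140 @ $18.55 = $2,597.00
Check: goods available $6,625.85 = COGS $4,028.85 + ending $2,597.00

Ending inventory = $2,597.00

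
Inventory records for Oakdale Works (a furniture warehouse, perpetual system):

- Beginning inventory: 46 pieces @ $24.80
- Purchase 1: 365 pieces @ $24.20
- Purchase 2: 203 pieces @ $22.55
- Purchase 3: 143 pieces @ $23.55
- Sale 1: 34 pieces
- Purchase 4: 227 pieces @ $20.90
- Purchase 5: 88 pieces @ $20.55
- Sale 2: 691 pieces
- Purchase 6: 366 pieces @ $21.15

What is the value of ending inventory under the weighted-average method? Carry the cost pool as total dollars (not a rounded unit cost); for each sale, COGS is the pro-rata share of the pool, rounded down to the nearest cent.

After Beginning: 46 on hand, pool $1,140.80 (≈ $24.8000 each)
After Purchase 1: 411 on hand, pool $9,973.80 (≈ $24.2672 each)
After Purchase 2: 614 on hand, pool $14,551.45 (≈ $23.6994 each)
After Purchase 3: 757 on hand, pool $17,919.10 (≈ $23.6712 each)
Sale 1, sell 34: 34/757 × $17,919.10 → $804.82
After Purchase 4: 950 on hand, pool $21,858.58 (≈ $23.0090 each)
After Purchase 5: 1038 on hand, pool $23,666.98 (≈ $22.8006 each)
Sale 2, sell 691: 691/1038 × $23,666.98 → $15,755.18
After Purchase 6: 713 on hand, pool $15,652.70 (≈ $21.9533 each)
Total COGS = $804.82 + $15,755.18 = $16,560.00
Ending inventory (cost pool remaining) = $15,652.70
Check: goods available $32,212.70 = COGS $16,560.00 + ending $15,652.70

Ending inventory = $15,652.70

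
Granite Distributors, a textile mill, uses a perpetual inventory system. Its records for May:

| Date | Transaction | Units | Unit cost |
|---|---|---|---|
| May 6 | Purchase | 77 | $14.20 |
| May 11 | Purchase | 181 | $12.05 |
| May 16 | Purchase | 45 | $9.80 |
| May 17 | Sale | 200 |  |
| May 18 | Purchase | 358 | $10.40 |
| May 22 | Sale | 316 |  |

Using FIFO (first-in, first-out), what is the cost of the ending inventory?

Ending inventory = $1,508.00

May 17, 200 sold [FIFO — oldest first]: 77 @ $14.20 + 123 @ $12.05 = $2,575.55
May 22, 316 sold [FIFO — oldest first]: 58 @ $12.05 + 45 @ $9.80 + 213 @ $10.40 = $3,355.10
Total COGS = $2,575.55 + $3,355.10 = $5,930.65
Ending inventory: 145 @ $10.40 = $1,508.00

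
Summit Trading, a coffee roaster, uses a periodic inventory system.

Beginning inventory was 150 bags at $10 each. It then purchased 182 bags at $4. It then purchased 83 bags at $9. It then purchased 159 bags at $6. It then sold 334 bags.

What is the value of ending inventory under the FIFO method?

Ending inventory = $1,683

Sale 1 (334) [FIFO — oldest first]: 150 @ $10 + 182 @ $4 + 2 @ $9 = $2,246
Ending inventory: 81 @ $9 + 159 @ $6 = $1,683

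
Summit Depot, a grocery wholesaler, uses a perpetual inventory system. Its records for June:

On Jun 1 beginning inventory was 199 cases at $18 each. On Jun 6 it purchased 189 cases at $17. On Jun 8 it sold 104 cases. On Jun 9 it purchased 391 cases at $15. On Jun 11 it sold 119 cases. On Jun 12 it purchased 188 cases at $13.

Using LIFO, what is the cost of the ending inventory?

Jun 8, 104 sold [LIFO — newest first]: 104 @ $17 = $1,768
Jun 11, 119 sold [LIFO — newest first]: 119 @ $15 = $1,785
Total COGS = $1,768 + $1,785 = $3,553
Ending inventory: 199 @ $18 + 85 @ $17 + 272 @ $15 + 188 @ $13 = $11,551
Check: goods available $15,104 = COGS $3,553 + ending $11,551

Ending inventory = $11,551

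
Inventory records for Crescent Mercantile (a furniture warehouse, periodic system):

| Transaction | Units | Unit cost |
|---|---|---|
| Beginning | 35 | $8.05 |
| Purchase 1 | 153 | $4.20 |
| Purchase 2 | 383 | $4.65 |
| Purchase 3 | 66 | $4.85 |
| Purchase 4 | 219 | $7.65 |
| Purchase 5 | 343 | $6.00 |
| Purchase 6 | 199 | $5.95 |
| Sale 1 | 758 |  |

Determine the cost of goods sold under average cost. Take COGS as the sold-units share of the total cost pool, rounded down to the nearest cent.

COGS = $4,306.61

Sale 1, sell 758: 758/1398 × $7,942.80 → $4,306.61
Ending inventory (cost pool remaining) = $3,636.19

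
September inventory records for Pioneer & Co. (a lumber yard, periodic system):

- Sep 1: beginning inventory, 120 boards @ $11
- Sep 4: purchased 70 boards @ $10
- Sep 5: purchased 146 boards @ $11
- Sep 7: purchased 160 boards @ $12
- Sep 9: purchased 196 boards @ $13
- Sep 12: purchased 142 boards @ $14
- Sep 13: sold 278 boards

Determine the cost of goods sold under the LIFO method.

COGS = $3,756

Sep 13, 278 sold [LIFO — newest first]: 142 @ $14 + 136 @ $13 = $3,756
Ending inventory: 120 @ $11 + 70 @ $10 + 146 @ $11 + 160 @ $12 + 60 @ $13 = $6,326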